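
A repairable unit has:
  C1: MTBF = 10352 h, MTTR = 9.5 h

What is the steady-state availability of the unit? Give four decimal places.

A(C1) = MTBF/(MTBF+MTTR) = 10352/(10352+9.5) = 0.9991

0.9991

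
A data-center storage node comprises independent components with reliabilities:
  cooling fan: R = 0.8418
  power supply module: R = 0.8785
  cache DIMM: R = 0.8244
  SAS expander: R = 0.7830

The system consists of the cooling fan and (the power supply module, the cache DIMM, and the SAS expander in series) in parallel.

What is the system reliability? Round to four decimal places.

Series (power supply module, cache DIMM, and SAS expander): 0.878500 × 0.824400 × 0.783000 = 0.567076
Parallel (cooling fan and [0.567076]): 1 − (1 − 0.841800)(1 − 0.567076) = 0.9315

0.9315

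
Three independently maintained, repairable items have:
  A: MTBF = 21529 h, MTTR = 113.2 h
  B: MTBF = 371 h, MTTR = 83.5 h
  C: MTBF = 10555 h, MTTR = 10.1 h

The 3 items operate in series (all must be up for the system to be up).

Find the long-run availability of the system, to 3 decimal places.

0.811

A(A) = MTBF/(MTBF+MTTR) = 21529/(21529+113.2) = 0.994769
A(B) = MTBF/(MTBF+MTTR) = 371/(371+83.5) = 0.816282
A(C) = MTBF/(MTBF+MTTR) = 10555/(10555+10.1) = 0.999044
Series availability: 0.994769 × 0.816282 × 0.999044 = 0.811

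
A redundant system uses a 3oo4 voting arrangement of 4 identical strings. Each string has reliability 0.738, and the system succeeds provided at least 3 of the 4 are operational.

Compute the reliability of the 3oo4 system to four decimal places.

0.7179

R = Σ_{i=3}^{4} C(4,i) p^i (1−p)^{4−i} with p = 0.738
C(4,3)·0.738^3·0.262^1 = 0.421241
C(4,4)·0.738^4·0.262^0 = 0.296637
Sum = 0.7179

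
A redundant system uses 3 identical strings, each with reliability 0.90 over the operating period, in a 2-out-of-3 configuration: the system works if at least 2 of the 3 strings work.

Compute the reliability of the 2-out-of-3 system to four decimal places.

R = Σ_{i=2}^{3} C(3,i) p^i (1−p)^{3−i} with p = 0.90
C(3,2)·0.90^2·0.10^1 = 0.243000
C(3,3)·0.90^3·0.10^0 = 0.729000
Sum = 0.9720

0.9720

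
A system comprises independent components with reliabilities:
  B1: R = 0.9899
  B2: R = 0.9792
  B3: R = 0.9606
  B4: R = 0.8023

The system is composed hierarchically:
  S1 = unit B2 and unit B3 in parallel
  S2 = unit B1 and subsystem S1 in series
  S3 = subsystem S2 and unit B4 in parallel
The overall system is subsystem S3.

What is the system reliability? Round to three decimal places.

0.998

Parallel (B2 and B3): 1 − (1 − 0.97920)(1 − 0.96060) = 0.99918
Series (B1 and [0.99918]): 0.98990 × 0.99918 = 0.98909
Parallel ([0.98909] and B4): 1 − (1 − 0.98909)(1 − 0.80230) = 0.998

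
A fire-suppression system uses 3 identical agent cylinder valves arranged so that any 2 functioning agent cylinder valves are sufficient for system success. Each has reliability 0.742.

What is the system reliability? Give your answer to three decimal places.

0.835

R = Σ_{i=2}^{3} C(3,i) p^i (1−p)^{3−i} with p = 0.742
C(3,2)·0.742^2·0.258^1 = 0.42614
C(3,3)·0.742^3·0.258^0 = 0.40852
Sum = 0.835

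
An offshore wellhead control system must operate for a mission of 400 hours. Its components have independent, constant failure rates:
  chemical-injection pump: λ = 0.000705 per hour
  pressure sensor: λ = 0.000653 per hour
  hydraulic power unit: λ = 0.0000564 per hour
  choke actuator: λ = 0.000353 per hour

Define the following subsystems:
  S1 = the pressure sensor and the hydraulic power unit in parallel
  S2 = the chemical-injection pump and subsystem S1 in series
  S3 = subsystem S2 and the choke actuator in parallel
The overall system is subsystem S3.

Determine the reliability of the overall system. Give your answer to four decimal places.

0.9671

R(chemical-injection pump) = exp(−0.000705 × 400) = 0.754274
R(pressure sensor) = exp(−0.000653 × 400) = 0.770127
R(hydraulic power unit) = exp(−0.0000564 × 400) = 0.977693
R(choke actuator) = exp(−0.000353 × 400) = 0.868316
Parallel (pressure sensor and hydraulic power unit): 1 − (1 − 0.770127)(1 − 0.977693) = 0.994872
Series (chemical-injection pump and [0.994872]): 0.754274 × 0.994872 = 0.750406
Parallel ([0.750406] and choke actuator): 1 − (1 − 0.750406)(1 − 0.868316) = 0.9671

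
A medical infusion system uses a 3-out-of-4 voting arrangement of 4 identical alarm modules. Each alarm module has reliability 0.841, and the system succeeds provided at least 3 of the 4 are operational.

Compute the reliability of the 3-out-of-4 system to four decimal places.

R = Σ_{i=3}^{4} C(4,i) p^i (1−p)^{4−i} with p = 0.841
C(4,3)·0.841^3·0.159^1 = 0.378308
C(4,4)·0.841^4·0.159^0 = 0.500246
Sum = 0.8786

0.8786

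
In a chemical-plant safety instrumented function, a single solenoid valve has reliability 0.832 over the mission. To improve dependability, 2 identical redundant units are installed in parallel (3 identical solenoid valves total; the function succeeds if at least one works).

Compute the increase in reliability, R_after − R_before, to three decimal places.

R_before = 0.832
R_after = 1 − (1 − 0.832)^3 = 0.995
ΔR = 0.995 − 0.832 = 0.163

0.163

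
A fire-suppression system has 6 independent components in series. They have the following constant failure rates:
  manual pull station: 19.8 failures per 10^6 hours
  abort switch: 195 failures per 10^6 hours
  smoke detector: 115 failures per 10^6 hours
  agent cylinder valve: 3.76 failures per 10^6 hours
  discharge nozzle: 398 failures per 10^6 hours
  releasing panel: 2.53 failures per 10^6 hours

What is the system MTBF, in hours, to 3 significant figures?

1360

Series of exponential components: λ_sys = Σ λ_i
λ_sys = 0.0000198 + 0.000195 + 0.000115 + 0.00000376 + 0.000398 + 0.00000253 = 7.3409e-04 /h
MTBF = 1 / λ_sys = 1360 h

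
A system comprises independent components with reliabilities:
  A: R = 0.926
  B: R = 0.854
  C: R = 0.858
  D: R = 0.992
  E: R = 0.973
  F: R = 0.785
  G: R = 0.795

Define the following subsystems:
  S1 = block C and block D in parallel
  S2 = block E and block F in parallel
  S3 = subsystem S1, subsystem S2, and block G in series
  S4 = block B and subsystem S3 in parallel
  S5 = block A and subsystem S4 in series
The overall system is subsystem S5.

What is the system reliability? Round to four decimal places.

0.8975

Parallel (C and D): 1 − (1 − 0.858000)(1 − 0.992000) = 0.998864
Parallel (E and F): 1 − (1 − 0.973000)(1 − 0.785000) = 0.994195
Series ([0.998864], [0.994195], and G): 0.998864 × 0.994195 × 0.795000 = 0.789487
Parallel (B and [0.789487]): 1 − (1 − 0.854000)(1 − 0.789487) = 0.969265
Series (A and [0.969265]): 0.926000 × 0.969265 = 0.8975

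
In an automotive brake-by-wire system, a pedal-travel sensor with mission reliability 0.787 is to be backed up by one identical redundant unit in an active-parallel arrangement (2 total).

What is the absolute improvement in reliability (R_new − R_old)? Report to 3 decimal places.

0.168

R_before = 0.787
R_after = 1 − (1 − 0.787)^2 = 0.955
ΔR = 0.955 − 0.787 = 0.168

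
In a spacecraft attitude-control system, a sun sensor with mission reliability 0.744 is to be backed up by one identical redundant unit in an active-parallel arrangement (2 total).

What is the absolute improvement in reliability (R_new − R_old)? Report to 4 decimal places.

0.1905

R_before = 0.744
R_after = 1 − (1 − 0.744)^2 = 0.9345
ΔR = 0.9345 − 0.744 = 0.1905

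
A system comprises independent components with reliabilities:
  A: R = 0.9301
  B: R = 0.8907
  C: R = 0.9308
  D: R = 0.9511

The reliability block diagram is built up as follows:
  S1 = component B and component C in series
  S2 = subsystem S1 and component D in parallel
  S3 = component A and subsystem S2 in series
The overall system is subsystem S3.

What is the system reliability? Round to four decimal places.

Series (B and C): 0.890700 × 0.930800 = 0.829064
Parallel ([0.829064] and D): 1 − (1 − 0.829064)(1 − 0.951100) = 0.991641
Series (A and [0.991641]): 0.930100 × 0.991641 = 0.9223

0.9223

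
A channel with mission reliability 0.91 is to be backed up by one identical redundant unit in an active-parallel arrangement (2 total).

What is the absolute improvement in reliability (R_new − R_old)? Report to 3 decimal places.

0.082

R_before = 0.91
R_after = 1 − (1 − 0.91)^2 = 0.992
ΔR = 0.992 − 0.91 = 0.082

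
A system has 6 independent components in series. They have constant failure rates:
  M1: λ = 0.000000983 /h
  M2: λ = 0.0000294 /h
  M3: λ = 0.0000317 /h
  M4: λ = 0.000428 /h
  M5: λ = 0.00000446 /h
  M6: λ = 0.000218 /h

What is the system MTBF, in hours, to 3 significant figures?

Series of exponential components: λ_sys = Σ λ_i
λ_sys = 0.000000983 + 0.0000294 + 0.0000317 + 0.000428 + 0.00000446 + 0.000218 = 7.1254e-04 /h
MTBF = 1 / λ_sys = 1400 h

1400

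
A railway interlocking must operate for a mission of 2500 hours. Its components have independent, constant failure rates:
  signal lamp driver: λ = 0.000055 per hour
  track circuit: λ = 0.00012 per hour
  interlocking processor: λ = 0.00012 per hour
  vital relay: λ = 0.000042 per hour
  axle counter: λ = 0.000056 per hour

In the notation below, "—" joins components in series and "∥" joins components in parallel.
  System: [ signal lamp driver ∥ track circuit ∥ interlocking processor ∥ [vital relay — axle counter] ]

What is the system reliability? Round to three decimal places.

R(signal lamp driver) = exp(−0.000055 × 2500) = 0.87153
R(track circuit) = exp(−0.00012 × 2500) = 0.74082
R(interlocking processor) = exp(−0.00012 × 2500) = 0.74082
R(vital relay) = exp(−0.000042 × 2500) = 0.90032
R(axle counter) = exp(−0.000056 × 2500) = 0.86936
Series (vital relay and axle counter): 0.90032 × 0.86936 = 0.78270
Parallel (signal lamp driver, track circuit, interlocking processor, and [0.78270]): 1 − (1 − 0.87153)(1 − 0.74082)(1 − 0.74082)(1 − 0.78270) = 0.998

0.998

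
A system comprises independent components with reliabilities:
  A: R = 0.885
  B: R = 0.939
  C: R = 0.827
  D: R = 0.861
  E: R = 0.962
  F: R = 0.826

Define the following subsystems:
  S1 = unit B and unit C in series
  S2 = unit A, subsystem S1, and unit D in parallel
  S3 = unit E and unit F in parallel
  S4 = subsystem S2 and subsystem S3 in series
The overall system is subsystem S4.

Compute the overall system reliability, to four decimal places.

0.9898

Series (B and C): 0.939000 × 0.827000 = 0.776553
Parallel (A, [0.776553], and D): 1 − (1 − 0.885000)(1 − 0.776553)(1 − 0.861000) = 0.996428
Parallel (E and F): 1 − (1 − 0.962000)(1 − 0.826000) = 0.993388
Series ([0.996428] and [0.993388]): 0.996428 × 0.993388 = 0.9898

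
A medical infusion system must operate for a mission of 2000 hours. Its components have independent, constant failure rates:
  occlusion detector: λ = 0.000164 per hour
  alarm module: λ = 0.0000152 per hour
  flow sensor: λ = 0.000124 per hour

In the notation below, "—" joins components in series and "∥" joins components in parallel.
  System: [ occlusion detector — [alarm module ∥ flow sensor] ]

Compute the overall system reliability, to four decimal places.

0.7156

R(occlusion detector) = exp(−0.000164 × 2000) = 0.720363
R(alarm module) = exp(−0.0000152 × 2000) = 0.970057
R(flow sensor) = exp(−0.000124 × 2000) = 0.780360
Parallel (alarm module and flow sensor): 1 − (1 − 0.970057)(1 − 0.780360) = 0.993423
Series (occlusion detector and [0.993423]): 0.720363 × 0.993423 = 0.7156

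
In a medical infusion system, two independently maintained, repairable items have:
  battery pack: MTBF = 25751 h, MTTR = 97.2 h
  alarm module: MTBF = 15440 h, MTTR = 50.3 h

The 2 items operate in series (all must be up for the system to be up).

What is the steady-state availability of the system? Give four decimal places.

A(battery pack) = MTBF/(MTBF+MTTR) = 25751/(25751+97.2) = 0.996240
A(alarm module) = MTBF/(MTBF+MTTR) = 15440/(15440+50.3) = 0.996753
Series availability: 0.996240 × 0.996753 = 0.9930

0.9930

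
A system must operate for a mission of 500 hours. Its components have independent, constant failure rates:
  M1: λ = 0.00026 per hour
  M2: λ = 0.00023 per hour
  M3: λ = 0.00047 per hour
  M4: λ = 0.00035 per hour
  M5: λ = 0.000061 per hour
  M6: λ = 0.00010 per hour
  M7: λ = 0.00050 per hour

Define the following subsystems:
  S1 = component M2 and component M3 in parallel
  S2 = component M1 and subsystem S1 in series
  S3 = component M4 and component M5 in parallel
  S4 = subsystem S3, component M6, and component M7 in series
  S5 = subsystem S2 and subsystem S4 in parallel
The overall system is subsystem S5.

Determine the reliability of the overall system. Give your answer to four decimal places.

R(M1) = exp(−0.00026 × 500) = 0.878095
R(M2) = exp(−0.00023 × 500) = 0.891366
R(M3) = exp(−0.00047 × 500) = 0.790571
R(M4) = exp(−0.00035 × 500) = 0.839457
R(M5) = exp(−0.000061 × 500) = 0.969960
R(M6) = exp(−0.00010 × 500) = 0.951229
R(M7) = exp(−0.00050 × 500) = 0.778801
Parallel (M2 and M3): 1 − (1 − 0.891366)(1 − 0.790571) = 0.977249
Series (M1 and [0.977249]): 0.878095 × 0.977249 = 0.858117
Parallel (M4 and M5): 1 − (1 − 0.839457)(1 − 0.969960) = 0.995177
Series ([0.995177], M6, and M7): 0.995177 × 0.951229 × 0.778801 = 0.737245
Parallel ([0.858117] and [0.737245]): 1 − (1 − 0.858117)(1 − 0.737245) = 0.9627

0.9627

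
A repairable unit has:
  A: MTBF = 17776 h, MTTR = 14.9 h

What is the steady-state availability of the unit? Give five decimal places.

A(A) = MTBF/(MTBF+MTTR) = 17776/(17776+14.9) = 0.99916

0.99916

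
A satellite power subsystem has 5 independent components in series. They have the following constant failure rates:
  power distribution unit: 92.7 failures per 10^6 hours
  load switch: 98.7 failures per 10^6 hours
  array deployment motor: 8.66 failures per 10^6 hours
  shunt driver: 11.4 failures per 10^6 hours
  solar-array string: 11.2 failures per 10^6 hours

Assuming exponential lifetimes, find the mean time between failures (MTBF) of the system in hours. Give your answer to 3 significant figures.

4490

Series of exponential components: λ_sys = Σ λ_i
λ_sys = 0.0000927 + 0.0000987 + 0.00000866 + 0.0000114 + 0.0000112 = 2.2266e-04 /h
MTBF = 1 / λ_sys = 4490 h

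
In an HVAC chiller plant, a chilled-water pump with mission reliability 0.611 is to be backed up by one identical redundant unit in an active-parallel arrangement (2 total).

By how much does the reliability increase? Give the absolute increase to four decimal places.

0.2377

R_before = 0.611
R_after = 1 − (1 − 0.611)^2 = 0.8487
ΔR = 0.8487 − 0.611 = 0.2377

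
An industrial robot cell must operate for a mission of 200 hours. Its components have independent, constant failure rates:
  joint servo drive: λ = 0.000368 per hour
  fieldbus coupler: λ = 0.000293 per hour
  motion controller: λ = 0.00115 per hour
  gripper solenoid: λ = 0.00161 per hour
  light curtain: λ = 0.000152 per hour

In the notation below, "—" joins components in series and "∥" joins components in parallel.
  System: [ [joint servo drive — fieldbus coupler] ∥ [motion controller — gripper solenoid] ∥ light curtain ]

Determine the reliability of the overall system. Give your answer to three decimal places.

R(joint servo drive) = exp(−0.000368 × 200) = 0.92904
R(fieldbus coupler) = exp(−0.000293 × 200) = 0.94308
R(motion controller) = exp(−0.00115 × 200) = 0.79453
R(gripper solenoid) = exp(−0.00161 × 200) = 0.72470
R(light curtain) = exp(−0.000152 × 200) = 0.97006
Series (joint servo drive and fieldbus coupler): 0.92904 × 0.94308 = 0.87616
Series (motion controller and gripper solenoid): 0.79453 × 0.72470 = 0.57580
Parallel ([0.87616], [0.57580], and light curtain): 1 − (1 − 0.87616)(1 − 0.57580)(1 − 0.97006) = 0.998

0.998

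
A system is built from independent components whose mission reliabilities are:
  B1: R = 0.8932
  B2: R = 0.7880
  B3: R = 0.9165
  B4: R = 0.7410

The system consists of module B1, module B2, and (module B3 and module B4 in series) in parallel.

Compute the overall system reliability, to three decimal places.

0.993

Series (B3 and B4): 0.91650 × 0.74100 = 0.67913
Parallel (B1, B2, and [0.67913]): 1 − (1 − 0.89320)(1 − 0.78800)(1 − 0.67913) = 0.993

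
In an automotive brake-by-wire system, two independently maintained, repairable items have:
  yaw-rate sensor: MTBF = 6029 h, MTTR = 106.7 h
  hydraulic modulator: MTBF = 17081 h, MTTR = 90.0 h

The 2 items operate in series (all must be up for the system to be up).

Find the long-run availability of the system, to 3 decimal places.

0.977

A(yaw-rate sensor) = MTBF/(MTBF+MTTR) = 6029/(6029+106.7) = 0.982610
A(hydraulic modulator) = MTBF/(MTBF+MTTR) = 17081/(17081+90.0) = 0.994759
Series availability: 0.982610 × 0.994759 = 0.977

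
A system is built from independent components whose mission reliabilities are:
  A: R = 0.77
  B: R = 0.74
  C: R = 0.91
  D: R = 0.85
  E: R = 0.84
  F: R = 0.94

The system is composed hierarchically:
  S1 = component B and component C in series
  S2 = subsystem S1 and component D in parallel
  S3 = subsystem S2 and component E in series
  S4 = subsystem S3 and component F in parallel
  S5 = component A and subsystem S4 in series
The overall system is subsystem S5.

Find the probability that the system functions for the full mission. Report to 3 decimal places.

Series (B and C): 0.74000 × 0.91000 = 0.67340
Parallel ([0.67340] and D): 1 − (1 − 0.67340)(1 − 0.85000) = 0.95101
Series ([0.95101] and E): 0.95101 × 0.84000 = 0.79885
Parallel ([0.79885] and F): 1 − (1 − 0.79885)(1 − 0.94000) = 0.98793
Series (A and [0.98793]): 0.77000 × 0.98793 = 0.761

0.761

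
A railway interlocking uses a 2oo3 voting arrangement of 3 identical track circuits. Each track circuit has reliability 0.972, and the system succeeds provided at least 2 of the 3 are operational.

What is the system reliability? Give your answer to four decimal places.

R = Σ_{i=2}^{3} C(3,i) p^i (1−p)^{3−i} with p = 0.972
C(3,2)·0.972^2·0.028^1 = 0.079362
C(3,3)·0.972^3·0.028^0 = 0.918330
Sum = 0.9977

0.9977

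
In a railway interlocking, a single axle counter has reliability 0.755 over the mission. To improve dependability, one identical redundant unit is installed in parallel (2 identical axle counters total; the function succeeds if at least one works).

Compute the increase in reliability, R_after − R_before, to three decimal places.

R_before = 0.755
R_after = 1 − (1 − 0.755)^2 = 0.940
ΔR = 0.940 − 0.755 = 0.185

0.185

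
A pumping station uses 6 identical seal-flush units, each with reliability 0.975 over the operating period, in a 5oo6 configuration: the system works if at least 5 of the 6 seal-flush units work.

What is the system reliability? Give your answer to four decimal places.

0.9912

R = Σ_{i=5}^{6} C(6,i) p^i (1−p)^{6−i} with p = 0.975
C(6,5)·0.975^5·0.025^1 = 0.132164
C(6,6)·0.975^6·0.025^0 = 0.859068
Sum = 0.9912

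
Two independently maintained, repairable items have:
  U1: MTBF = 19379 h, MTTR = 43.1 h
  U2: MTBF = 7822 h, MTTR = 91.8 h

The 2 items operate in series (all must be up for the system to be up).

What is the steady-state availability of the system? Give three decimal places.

A(U1) = MTBF/(MTBF+MTTR) = 19379/(19379+43.1) = 0.997781
A(U2) = MTBF/(MTBF+MTTR) = 7822/(7822+91.8) = 0.988400
Series availability: 0.997781 × 0.988400 = 0.986

0.986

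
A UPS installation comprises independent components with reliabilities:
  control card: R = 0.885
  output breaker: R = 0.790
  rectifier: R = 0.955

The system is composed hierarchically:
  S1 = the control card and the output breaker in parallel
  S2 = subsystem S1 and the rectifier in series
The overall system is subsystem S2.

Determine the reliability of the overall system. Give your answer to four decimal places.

0.9319

Parallel (control card and output breaker): 1 − (1 − 0.885000)(1 − 0.790000) = 0.975850
Series ([0.975850] and rectifier): 0.975850 × 0.955000 = 0.9319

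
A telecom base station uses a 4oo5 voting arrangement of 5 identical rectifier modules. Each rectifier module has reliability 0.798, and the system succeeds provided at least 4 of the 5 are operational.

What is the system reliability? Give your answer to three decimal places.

0.733

R = Σ_{i=4}^{5} C(5,i) p^i (1−p)^{5−i} with p = 0.798
C(5,4)·0.798^4·0.202^1 = 0.40957
C(5,5)·0.798^5·0.202^0 = 0.32360
Sum = 0.733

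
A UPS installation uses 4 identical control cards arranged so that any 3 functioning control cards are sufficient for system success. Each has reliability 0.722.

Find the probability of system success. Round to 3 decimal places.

0.690

R = Σ_{i=3}^{4} C(4,i) p^i (1−p)^{4−i} with p = 0.722
C(4,3)·0.722^3·0.278^1 = 0.41852
C(4,4)·0.722^4·0.278^0 = 0.27174
Sum = 0.690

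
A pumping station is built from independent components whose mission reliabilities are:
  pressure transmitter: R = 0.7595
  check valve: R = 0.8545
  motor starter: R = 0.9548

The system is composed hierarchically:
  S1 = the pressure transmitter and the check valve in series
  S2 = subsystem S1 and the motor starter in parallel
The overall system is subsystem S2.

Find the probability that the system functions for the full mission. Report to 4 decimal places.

0.9841

Series (pressure transmitter and check valve): 0.759500 × 0.854500 = 0.648993
Parallel ([0.648993] and motor starter): 1 − (1 − 0.648993)(1 − 0.954800) = 0.9841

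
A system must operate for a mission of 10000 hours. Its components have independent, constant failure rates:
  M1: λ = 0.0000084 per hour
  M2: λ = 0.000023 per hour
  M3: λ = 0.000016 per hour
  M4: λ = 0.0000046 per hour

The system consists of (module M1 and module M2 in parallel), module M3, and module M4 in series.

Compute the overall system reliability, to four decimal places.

0.8004

R(M1) = exp(−0.0000084 × 10000) = 0.919431
R(M2) = exp(−0.000023 × 10000) = 0.794534
R(M3) = exp(−0.000016 × 10000) = 0.852144
R(M4) = exp(−0.0000046 × 10000) = 0.955042
Parallel (M1 and M2): 1 − (1 − 0.919431)(1 − 0.794534) = 0.983446
Series ([0.983446], M3, and M4): 0.983446 × 0.852144 × 0.955042 = 0.8004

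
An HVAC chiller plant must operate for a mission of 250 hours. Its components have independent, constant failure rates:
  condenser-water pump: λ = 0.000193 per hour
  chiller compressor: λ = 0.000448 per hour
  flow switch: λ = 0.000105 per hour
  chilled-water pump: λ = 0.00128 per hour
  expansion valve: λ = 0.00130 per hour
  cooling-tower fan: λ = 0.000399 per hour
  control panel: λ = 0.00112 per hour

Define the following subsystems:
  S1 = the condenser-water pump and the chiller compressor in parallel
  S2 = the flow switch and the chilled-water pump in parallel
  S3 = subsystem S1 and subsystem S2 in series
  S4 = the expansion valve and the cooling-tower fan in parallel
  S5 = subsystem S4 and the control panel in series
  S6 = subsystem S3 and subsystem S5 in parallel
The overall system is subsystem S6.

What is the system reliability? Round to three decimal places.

0.997

R(condenser-water pump) = exp(−0.000193 × 250) = 0.95290
R(chiller compressor) = exp(−0.000448 × 250) = 0.89404
R(flow switch) = exp(−0.000105 × 250) = 0.97409
R(chilled-water pump) = exp(−0.00128 × 250) = 0.72615
R(expansion valve) = exp(−0.00130 × 250) = 0.72253
R(cooling-tower fan) = exp(−0.000399 × 250) = 0.90506
R(control panel) = exp(−0.00112 × 250) = 0.75578
Parallel (condenser-water pump and chiller compressor): 1 − (1 − 0.95290)(1 − 0.89404) = 0.99501
Parallel (flow switch and chilled-water pump): 1 − (1 − 0.97409)(1 − 0.72615) = 0.99290
Series ([0.99501] and [0.99290]): 0.99501 × 0.99290 = 0.98795
Parallel (expansion valve and cooling-tower fan): 1 − (1 − 0.72253)(1 − 0.90506) = 0.97366
Series ([0.97366] and control panel): 0.97366 × 0.75578 = 0.73587
Parallel ([0.98795] and [0.73587]): 1 − (1 − 0.98795)(1 − 0.73587) = 0.997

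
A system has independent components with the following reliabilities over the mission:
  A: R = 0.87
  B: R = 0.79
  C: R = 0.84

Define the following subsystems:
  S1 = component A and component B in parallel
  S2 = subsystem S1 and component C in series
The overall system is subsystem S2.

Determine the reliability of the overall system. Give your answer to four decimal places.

0.8171

Parallel (A and B): 1 − (1 − 0.870000)(1 − 0.790000) = 0.972700
Series ([0.972700] and C): 0.972700 × 0.840000 = 0.8171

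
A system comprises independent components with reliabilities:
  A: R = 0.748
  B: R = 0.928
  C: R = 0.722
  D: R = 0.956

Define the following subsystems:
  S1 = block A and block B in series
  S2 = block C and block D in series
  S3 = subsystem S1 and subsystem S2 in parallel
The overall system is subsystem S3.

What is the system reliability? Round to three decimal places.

Series (A and B): 0.74800 × 0.92800 = 0.69414
Series (C and D): 0.72200 × 0.95600 = 0.69023
Parallel ([0.69414] and [0.69023]): 1 − (1 − 0.69414)(1 − 0.69023) = 0.905

0.905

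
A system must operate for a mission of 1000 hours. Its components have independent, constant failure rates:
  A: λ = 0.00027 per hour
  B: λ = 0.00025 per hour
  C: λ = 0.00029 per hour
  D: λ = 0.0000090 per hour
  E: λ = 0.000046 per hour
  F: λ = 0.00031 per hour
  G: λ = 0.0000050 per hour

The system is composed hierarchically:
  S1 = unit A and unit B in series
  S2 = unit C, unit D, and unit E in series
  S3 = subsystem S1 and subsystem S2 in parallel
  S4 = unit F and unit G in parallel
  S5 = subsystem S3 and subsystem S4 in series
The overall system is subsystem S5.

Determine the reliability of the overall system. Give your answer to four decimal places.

0.8805

R(A) = exp(−0.00027 × 1000) = 0.763379
R(B) = exp(−0.00025 × 1000) = 0.778801
R(C) = exp(−0.00029 × 1000) = 0.748264
R(D) = exp(−0.0000090 × 1000) = 0.991040
R(E) = exp(−0.000046 × 1000) = 0.955042
R(F) = exp(−0.00031 × 1000) = 0.733447
R(G) = exp(−0.0000050 × 1000) = 0.995012
Series (A and B): 0.763379 × 0.778801 = 0.594520
Series (C, D, and E): 0.748264 × 0.991040 × 0.955042 = 0.708221
Parallel ([0.594520] and [0.708221]): 1 − (1 − 0.594520)(1 − 0.708221) = 0.881689
Parallel (F and G): 1 − (1 − 0.733447)(1 − 0.995012) = 0.998670
Series ([0.881689] and [0.998670]): 0.881689 × 0.998670 = 0.8805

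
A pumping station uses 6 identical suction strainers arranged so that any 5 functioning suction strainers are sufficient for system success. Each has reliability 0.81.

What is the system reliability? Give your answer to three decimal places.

0.680

R = Σ_{i=5}^{6} C(6,i) p^i (1−p)^{6−i} with p = 0.81
C(6,5)·0.81^5·0.19^1 = 0.39749
C(6,6)·0.81^6·0.19^0 = 0.28243
Sum = 0.680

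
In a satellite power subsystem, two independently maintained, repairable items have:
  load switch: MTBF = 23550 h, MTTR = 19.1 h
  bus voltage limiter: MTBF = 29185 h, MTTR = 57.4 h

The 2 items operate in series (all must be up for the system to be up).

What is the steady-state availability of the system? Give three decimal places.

A(load switch) = MTBF/(MTBF+MTTR) = 23550/(23550+19.1) = 0.999190
A(bus voltage limiter) = MTBF/(MTBF+MTTR) = 29185/(29185+57.4) = 0.998037
Series availability: 0.999190 × 0.998037 = 0.997

0.997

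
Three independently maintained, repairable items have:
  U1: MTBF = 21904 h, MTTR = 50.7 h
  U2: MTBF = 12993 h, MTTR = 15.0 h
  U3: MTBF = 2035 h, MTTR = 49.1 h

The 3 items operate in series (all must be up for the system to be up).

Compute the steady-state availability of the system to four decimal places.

0.9731

A(U1) = MTBF/(MTBF+MTTR) = 21904/(21904+50.7) = 0.997691
A(U2) = MTBF/(MTBF+MTTR) = 12993/(12993+15.0) = 0.998847
A(U3) = MTBF/(MTBF+MTTR) = 2035/(2035+49.1) = 0.976441
Series availability: 0.997691 × 0.998847 × 0.976441 = 0.9731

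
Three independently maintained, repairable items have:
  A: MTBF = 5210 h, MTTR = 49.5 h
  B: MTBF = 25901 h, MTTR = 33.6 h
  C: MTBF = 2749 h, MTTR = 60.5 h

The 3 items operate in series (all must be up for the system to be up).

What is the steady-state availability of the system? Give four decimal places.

A(A) = MTBF/(MTBF+MTTR) = 5210/(5210+49.5) = 0.990588
A(B) = MTBF/(MTBF+MTTR) = 25901/(25901+33.6) = 0.998704
A(C) = MTBF/(MTBF+MTTR) = 2749/(2749+60.5) = 0.978466
Series availability: 0.990588 × 0.998704 × 0.978466 = 0.9680

0.9680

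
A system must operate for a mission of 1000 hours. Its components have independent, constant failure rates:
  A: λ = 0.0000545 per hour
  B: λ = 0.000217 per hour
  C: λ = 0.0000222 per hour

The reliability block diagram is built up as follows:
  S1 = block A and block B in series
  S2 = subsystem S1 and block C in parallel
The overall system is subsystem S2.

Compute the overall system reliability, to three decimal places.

0.995

R(A) = exp(−0.0000545 × 1000) = 0.94696
R(B) = exp(−0.000217 × 1000) = 0.80493
R(C) = exp(−0.0000222 × 1000) = 0.97804
Series (A and B): 0.94696 × 0.80493 = 0.76224
Parallel ([0.76224] and C): 1 − (1 − 0.76224)(1 − 0.97804) = 0.995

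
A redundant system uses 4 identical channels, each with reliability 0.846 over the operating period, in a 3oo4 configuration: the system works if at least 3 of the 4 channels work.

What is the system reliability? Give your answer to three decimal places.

R = Σ_{i=3}^{4} C(4,i) p^i (1−p)^{4−i} with p = 0.846
C(4,3)·0.846^3·0.154^1 = 0.37299
C(4,4)·0.846^4·0.154^0 = 0.51225
Sum = 0.885

0.885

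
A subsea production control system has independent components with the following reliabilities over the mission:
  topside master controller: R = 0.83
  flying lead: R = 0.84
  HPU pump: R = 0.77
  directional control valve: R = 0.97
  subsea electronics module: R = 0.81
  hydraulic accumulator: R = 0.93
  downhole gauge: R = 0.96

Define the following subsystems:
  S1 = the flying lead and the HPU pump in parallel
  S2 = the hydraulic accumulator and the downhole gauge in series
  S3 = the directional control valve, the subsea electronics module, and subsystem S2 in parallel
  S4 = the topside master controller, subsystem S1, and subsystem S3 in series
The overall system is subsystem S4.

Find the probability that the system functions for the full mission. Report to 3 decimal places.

Parallel (flying lead and HPU pump): 1 − (1 − 0.84000)(1 − 0.77000) = 0.96320
Series (hydraulic accumulator and downhole gauge): 0.93000 × 0.96000 = 0.89280
Parallel (directional control valve, subsea electronics module, and [0.89280]): 1 − (1 − 0.97000)(1 − 0.81000)(1 − 0.89280) = 0.99939
Series (topside master controller, [0.96320], and [0.99939]): 0.83000 × 0.96320 × 0.99939 = 0.799

0.799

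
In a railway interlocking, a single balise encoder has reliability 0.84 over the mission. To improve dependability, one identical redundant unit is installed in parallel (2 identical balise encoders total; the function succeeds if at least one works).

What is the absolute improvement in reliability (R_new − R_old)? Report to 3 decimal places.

0.134

R_before = 0.84
R_after = 1 − (1 − 0.84)^2 = 0.974
ΔR = 0.974 − 0.84 = 0.134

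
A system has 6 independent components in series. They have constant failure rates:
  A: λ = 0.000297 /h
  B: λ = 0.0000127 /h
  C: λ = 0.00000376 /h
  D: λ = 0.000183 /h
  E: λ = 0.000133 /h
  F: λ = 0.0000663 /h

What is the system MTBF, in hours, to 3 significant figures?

Series of exponential components: λ_sys = Σ λ_i
λ_sys = 0.000297 + 0.0000127 + 0.00000376 + 0.000183 + 0.000133 + 0.0000663 = 6.9576e-04 /h
MTBF = 1 / λ_sys = 1440 h

1440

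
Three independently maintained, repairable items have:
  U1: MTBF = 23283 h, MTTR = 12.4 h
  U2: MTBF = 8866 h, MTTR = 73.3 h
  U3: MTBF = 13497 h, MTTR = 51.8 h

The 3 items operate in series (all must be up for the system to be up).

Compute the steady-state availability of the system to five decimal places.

A(U1) = MTBF/(MTBF+MTTR) = 23283/(23283+12.4) = 0.999468
A(U2) = MTBF/(MTBF+MTTR) = 8866/(8866+73.3) = 0.991800
A(U3) = MTBF/(MTBF+MTTR) = 13497/(13497+51.8) = 0.996177
Series availability: 0.999468 × 0.991800 × 0.996177 = 0.98748

0.98748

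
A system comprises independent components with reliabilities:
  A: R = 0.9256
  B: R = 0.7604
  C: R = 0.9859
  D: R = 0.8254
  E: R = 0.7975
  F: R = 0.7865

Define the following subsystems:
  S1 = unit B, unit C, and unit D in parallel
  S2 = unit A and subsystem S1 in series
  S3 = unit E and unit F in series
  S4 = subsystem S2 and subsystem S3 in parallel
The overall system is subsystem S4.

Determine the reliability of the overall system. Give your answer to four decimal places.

0.9721

Parallel (B, C, and D): 1 − (1 − 0.760400)(1 − 0.985900)(1 − 0.825400) = 0.999410
Series (A and [0.999410]): 0.925600 × 0.999410 = 0.925054
Series (E and F): 0.797500 × 0.786500 = 0.627234
Parallel ([0.925054] and [0.627234]): 1 − (1 − 0.925054)(1 − 0.627234) = 0.9721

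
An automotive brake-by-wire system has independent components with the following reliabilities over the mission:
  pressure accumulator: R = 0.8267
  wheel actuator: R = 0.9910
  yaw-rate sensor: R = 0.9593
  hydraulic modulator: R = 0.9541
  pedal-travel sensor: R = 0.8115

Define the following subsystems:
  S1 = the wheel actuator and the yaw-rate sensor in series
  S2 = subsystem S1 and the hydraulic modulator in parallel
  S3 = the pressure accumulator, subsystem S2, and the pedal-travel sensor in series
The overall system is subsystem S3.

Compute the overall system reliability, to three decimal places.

0.669

Series (wheel actuator and yaw-rate sensor): 0.99100 × 0.95930 = 0.95067
Parallel ([0.95067] and hydraulic modulator): 1 − (1 − 0.95067)(1 − 0.95410) = 0.99774
Series (pressure accumulator, [0.99774], and pedal-travel sensor): 0.82670 × 0.99774 × 0.81150 = 0.669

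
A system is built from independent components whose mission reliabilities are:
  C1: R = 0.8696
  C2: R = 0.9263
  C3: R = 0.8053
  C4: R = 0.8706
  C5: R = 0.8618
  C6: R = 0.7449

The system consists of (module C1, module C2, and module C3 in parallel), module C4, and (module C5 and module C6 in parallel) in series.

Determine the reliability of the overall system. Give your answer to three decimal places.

0.838

Parallel (C1, C2, and C3): 1 − (1 − 0.86960)(1 − 0.92630)(1 − 0.80530) = 0.99813
Parallel (C5 and C6): 1 − (1 − 0.86180)(1 − 0.74490) = 0.96475
Series ([0.99813], C4, and [0.96475]): 0.99813 × 0.87060 × 0.96475 = 0.838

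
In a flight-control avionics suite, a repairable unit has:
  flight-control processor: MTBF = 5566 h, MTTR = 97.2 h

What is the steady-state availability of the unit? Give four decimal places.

A(flight-control processor) = MTBF/(MTBF+MTTR) = 5566/(5566+97.2) = 0.9828

0.9828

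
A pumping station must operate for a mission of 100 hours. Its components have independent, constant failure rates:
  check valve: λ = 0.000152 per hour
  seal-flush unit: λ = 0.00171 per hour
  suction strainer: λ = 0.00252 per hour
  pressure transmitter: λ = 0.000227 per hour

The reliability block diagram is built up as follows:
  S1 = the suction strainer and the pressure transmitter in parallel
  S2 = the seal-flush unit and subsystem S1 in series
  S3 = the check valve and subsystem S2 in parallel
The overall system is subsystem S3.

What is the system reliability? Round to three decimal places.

0.998

R(check valve) = exp(−0.000152 × 100) = 0.98491
R(seal-flush unit) = exp(−0.00171 × 100) = 0.84282
R(suction strainer) = exp(−0.00252 × 100) = 0.77724
R(pressure transmitter) = exp(−0.000227 × 100) = 0.97756
Parallel (suction strainer and pressure transmitter): 1 − (1 − 0.77724)(1 − 0.97756) = 0.99500
Series (seal-flush unit and [0.99500]): 0.84282 × 0.99500 = 0.83861
Parallel (check valve and [0.83861]): 1 − (1 − 0.98491)(1 − 0.83861) = 0.998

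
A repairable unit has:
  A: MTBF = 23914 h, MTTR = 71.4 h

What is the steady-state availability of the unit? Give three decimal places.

0.997

A(A) = MTBF/(MTBF+MTTR) = 23914/(23914+71.4) = 0.997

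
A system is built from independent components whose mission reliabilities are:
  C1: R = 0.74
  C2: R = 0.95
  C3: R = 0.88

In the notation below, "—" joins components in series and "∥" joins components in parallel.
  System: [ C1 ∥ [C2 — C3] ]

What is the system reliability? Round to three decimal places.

0.957

Series (C2 and C3): 0.95000 × 0.88000 = 0.83600
Parallel (C1 and [0.83600]): 1 − (1 − 0.74000)(1 − 0.83600) = 0.957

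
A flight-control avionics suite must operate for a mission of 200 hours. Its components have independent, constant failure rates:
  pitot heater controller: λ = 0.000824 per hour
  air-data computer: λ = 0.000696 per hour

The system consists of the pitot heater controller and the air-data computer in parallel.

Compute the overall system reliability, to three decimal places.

0.980

R(pitot heater controller) = exp(−0.000824 × 200) = 0.84806
R(air-data computer) = exp(−0.000696 × 200) = 0.87005
Parallel (pitot heater controller and air-data computer): 1 − (1 − 0.84806)(1 − 0.87005) = 0.980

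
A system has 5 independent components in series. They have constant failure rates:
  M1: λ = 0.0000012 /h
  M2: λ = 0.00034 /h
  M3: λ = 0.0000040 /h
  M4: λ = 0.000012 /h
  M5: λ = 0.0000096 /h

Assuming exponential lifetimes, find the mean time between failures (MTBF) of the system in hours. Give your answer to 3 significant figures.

2730

Series of exponential components: λ_sys = Σ λ_i
λ_sys = 0.0000012 + 0.00034 + 0.0000040 + 0.000012 + 0.0000096 = 3.6680e-04 /h
MTBF = 1 / λ_sys = 2730 h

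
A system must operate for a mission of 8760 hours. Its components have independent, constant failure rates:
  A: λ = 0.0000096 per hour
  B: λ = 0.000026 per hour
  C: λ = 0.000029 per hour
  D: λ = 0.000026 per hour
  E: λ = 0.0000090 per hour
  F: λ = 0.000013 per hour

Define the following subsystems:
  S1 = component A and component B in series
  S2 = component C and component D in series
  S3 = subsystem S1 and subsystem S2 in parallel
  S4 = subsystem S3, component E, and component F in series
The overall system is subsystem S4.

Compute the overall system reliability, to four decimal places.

R(A) = exp(−0.0000096 × 8760) = 0.919343
R(B) = exp(−0.000026 × 8760) = 0.796315
R(C) = exp(−0.000029 × 8760) = 0.775661
R(D) = exp(−0.000026 × 8760) = 0.796315
R(E) = exp(−0.0000090 × 8760) = 0.924188
R(F) = exp(−0.000013 × 8760) = 0.892365
Series (A and B): 0.919343 × 0.796315 = 0.732087
Series (C and D): 0.775661 × 0.796315 = 0.617670
Parallel ([0.732087] and [0.617670]): 1 − (1 − 0.732087)(1 − 0.617670) = 0.897569
Series ([0.897569], E, and F): 0.897569 × 0.924188 × 0.892365 = 0.7402

0.7402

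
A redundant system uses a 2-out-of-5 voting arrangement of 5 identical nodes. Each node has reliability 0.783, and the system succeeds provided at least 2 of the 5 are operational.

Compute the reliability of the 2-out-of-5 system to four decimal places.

0.9908

R = Σ_{i=2}^{5} C(5,i) p^i (1−p)^{5−i} with p = 0.783
C(5,2)·0.783^2·0.217^3 = 0.062647
C(5,3)·0.783^3·0.217^2 = 0.226050
C(5,4)·0.783^4·0.217^1 = 0.407828
C(5,5)·0.783^5·0.217^0 = 0.294313
Sum = 0.9908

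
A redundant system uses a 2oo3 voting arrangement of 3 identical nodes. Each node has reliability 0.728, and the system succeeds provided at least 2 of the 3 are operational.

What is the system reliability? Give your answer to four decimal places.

0.8183

R = Σ_{i=2}^{3} C(3,i) p^i (1−p)^{3−i} with p = 0.728
C(3,2)·0.728^2·0.272^1 = 0.432467
C(3,3)·0.728^3·0.272^0 = 0.385828
Sum = 0.8183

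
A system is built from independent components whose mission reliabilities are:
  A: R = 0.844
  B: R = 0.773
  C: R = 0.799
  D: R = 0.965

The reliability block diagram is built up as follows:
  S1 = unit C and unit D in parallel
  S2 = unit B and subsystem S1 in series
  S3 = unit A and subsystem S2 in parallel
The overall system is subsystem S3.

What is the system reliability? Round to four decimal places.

Parallel (C and D): 1 − (1 − 0.799000)(1 − 0.965000) = 0.992965
Series (B and [0.992965]): 0.773000 × 0.992965 = 0.767562
Parallel (A and [0.767562]): 1 − (1 − 0.844000)(1 − 0.767562) = 0.9637

0.9637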